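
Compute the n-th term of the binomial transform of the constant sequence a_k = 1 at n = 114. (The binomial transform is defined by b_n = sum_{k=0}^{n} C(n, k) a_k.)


With a_k = 1 for all k, b_n = sum_{k=0}^{n} C(n, k) = 2^n by the binomial theorem.
For n = 114: 2^114 = 20769187434139310514121985316880384.

20769187434139310514121985316880384


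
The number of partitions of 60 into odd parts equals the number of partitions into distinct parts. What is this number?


Computing partitions of 60 into odd parts (1, 3, 5, ...):
Using the generating function prod_{k>=0} 1/(1-x^(2k+1)),
the count is 10880

10880


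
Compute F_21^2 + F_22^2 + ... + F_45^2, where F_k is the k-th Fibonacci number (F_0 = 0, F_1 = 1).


There is a standard identity sum_{k=0}^{N} F_k^2 = F_N * F_{N+1} (proved inductively from the telescoping relation F_k^2 = F_k F_{k+1} - F_{k-1} F_k). Then
sum_{k=21}^{45} F_k^2 = F_45 F_46 - F_20 F_21.
Computing: F_45 = 1134903170, F_46 = 1836311903, F_20 = 6765, F_21 = 10946.
Sum = 1134903170 * 1836311903 - 6765 * 10946 = 2084036199749382820.

2084036199749382820


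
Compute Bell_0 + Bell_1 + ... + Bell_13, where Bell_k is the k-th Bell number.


Recall Bell_k counts set partitions of a k-set (with Bell_0 = 1 by convention).
Bell_0 through Bell_13: 1, 1, 2, 5, 15, 52, 203, 877, 4140, 21147, 115975, 678570, 4213597, 27644437
Sum = 1 + 1 + 2 + 5 + 15 + 52 + 203 + 877 + 4140 + 21147 + 115975 + 678570 + 4213597 + 27644437 = 32679022.

32679022


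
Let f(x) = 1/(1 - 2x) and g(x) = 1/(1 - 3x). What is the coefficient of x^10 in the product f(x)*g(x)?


The coefficient of x^n in f*g is the Cauchy product: sum_{k=0}^{n} a^k * b^(n-k).
With a=2, b=3, n=10:
sum_{k=0}^{10} 2^k * 3^(10-k)
= 175099

175099


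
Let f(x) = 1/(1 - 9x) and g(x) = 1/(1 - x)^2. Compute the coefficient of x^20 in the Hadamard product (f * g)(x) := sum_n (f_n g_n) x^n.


f has coefficients f_k = 9^k. For g = 1/(1 - x)^2 the coefficient is g_k = C(k + 1, 1) = k + 1. The Hadamard coefficient is (f * g)_k = 9^k * (k + 1).
For k = 20: 9^20 * 21 = 12157665459056928801 * 21 = 255310974640195504821.

255310974640195504821


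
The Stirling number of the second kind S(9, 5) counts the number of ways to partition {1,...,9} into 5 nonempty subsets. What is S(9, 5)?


Using the explicit formula S(n,k) = (1/k!) sum_{j=0}^{k} (-1)^(k-j) C(k,j) j^n:
S(9, 5) = 6951
Equivalently, S(n,k) is n! times the coefficient of x^n in the EGF (e^x - 1)^k / k!.

6951


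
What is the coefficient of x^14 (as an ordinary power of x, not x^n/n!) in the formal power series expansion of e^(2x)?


The exponential series is e^y = sum_{k>=0} y^k / k!. Substituting y = 2x gives
e^(2x) = sum_{k>=0} 2^k x^k / k!.
So the coefficient of x^n is a^n/n! with a = 2, n = 14:
2^14 / 14! = 16384/87178291200 = 8/42567525

8/42567525


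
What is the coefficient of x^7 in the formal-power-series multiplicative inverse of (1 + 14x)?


The inverse is 1/(1 + 14x). Apply the geometric identity 1/(1 - y) = sum_{k>=0} y^k with y = -14x:
1/(1 + 14x) = sum_{k>=0} (-14)^k x^k.
So the coefficient of x^7 is (-14)^7 = -105413504.

-105413504


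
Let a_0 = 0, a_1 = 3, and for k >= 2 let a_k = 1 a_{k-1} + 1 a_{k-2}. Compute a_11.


Iterating the recurrence forward:
a_0 = 0
a_1 = 3
a_2 = 1*3 + 1*0 = 3
a_3 = 1*3 + 1*3 = 6
a_4 = 1*6 + 1*3 = 9
a_5 = 1*9 + 1*6 = 15
a_6 = 1*15 + 1*9 = 24
a_7 = 1*24 + 1*15 = 39
a_8 = 1*39 + 1*24 = 63
a_9 = 1*63 + 1*39 = 102
a_10 = 1*102 + 1*63 = 165
a_11 = 1*165 + 1*102 = 267
So a_11 = 267.

267


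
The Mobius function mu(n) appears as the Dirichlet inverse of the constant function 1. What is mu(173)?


173 = 173 (all distinct primes).
mu(173) = (-1)^1 = -1

-1


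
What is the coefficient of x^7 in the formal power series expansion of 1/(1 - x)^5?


The expansion 1/(1 - x)^r = sum_{k>=0} C(k + r - 1, r - 1) x^k follows from the multiset / negative-binomial theorem (or from repeated differentiation of the geometric series).
For r = 5 and k = 7:
C(11, 4) = 39916800 / (24 * 5040) = 330.

330


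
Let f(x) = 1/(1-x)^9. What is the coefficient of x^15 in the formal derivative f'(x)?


Differentiate: d/dx [ 1/(1-x)^r ] = r / (1-x)^(r+1).
Here r = 9, so f'(x) = 9 / (1-x)^10.
The expansion of 1/(1-x)^(r+1) has coefficient of x^n equal to C(n+r, r).
So the coefficient of x^15 in f'(x) is
9 * C(24, 9) = 9 * 1307504 = 11767536

11767536


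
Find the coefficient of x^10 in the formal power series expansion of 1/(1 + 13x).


Write 1/(1 + c x) = 1/(1 - (-c) x) and apply the geometric-series identity
1/(1 - y) = sum_{k>=0} y^k to get 1/(1 + c x) = sum_{k>=0} (-c)^k x^k.
So the coefficient of x^k is (-c)^k = (-1)^k * c^k.
Here c = 13 and k = 10:
(-13)^10 = 1 * 137858491849 = 137858491849

137858491849


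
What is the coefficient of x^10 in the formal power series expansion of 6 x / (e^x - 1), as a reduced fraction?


The exponential generating function for Bernoulli numbers is
x / (e^x - 1) = sum_{k>=0} B_k x^k / k!.
So the coefficient of x^10 in 6 x / (e^x - 1) is 6 B_10 / 10!.
Computing: B_10 = 5/66, 10! = 3628800, giving
6 * 5/66 / 3628800 = 1/7983360.

1/7983360


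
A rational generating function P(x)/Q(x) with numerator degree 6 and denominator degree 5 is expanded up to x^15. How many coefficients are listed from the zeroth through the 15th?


Expanding up to x^15 gives the coefficients for x^0, x^1, ..., x^15.
That is 15 + 1 = 16 coefficients in total.

16


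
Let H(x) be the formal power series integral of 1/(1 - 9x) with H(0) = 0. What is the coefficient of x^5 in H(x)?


1/(1 - 9x) = sum_{k>=0} 9^k x^k. Integrating termwise with H(0) = 0:
H(x) = sum_{k>=0} 9^k x^(k+1) / (k+1) = sum_{m>=1} 9^(m-1) x^m / m.
For m = 5: 9^4/5 = 6561/5 = 6561/5.

6561/5


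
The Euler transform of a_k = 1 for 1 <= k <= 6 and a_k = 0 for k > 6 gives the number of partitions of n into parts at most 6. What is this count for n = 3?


Partitions of 3 into parts at most 6:
Using generating function (1-x)^(-1)(1-x^2)^(-1)...(1-x^6)^(-1),
the coefficient of x^3 = 3

3


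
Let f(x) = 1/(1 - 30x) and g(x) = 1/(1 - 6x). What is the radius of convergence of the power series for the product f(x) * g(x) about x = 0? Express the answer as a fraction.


The radius of 1/(1 - 30x) is 1/30 (nearest singularity at x = 1/30), and the radius of 1/(1 - 6x) is 1/6.
The product f(x)*g(x) = 1/((1 - 30x)(1 - 6x)) has singularities at both 1/30 and 1/6, so its radius of convergence is the distance to the nearest one:
min(1/30, 1/6) = 1/30.

1/30


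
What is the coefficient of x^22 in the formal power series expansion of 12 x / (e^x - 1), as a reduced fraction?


The exponential generating function for Bernoulli numbers is
x / (e^x - 1) = sum_{k>=0} B_k x^k / k!.
So the coefficient of x^22 in 12 x / (e^x - 1) is 12 B_22 / 22!.
Computing: B_22 = 854513/138, 22! = 1124000727777607680000, giving
12 * 854513/138 / 1124000727777607680000 = 77683/1175091669949317120000.

77683/1175091669949317120000


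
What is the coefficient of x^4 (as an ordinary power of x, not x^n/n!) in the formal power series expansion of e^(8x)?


The exponential series is e^y = sum_{k>=0} y^k / k!. Substituting y = 8x gives
e^(8x) = sum_{k>=0} 8^k x^k / k!.
So the coefficient of x^n is a^n/n! with a = 8, n = 4:
8^4 / 4! = 4096/24 = 512/3

512/3


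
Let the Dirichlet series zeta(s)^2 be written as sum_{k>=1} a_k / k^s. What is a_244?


The Dirichlet convolution of the constant function 1 with itself gives (1 * 1)(k) = sum_{d | k} 1 = d(k), the number of positive divisors of k.
Since zeta(s) = sum_{k>=1} 1/k^s, we have zeta(s)^2 = sum_{k>=1} d(k)/k^s, so a_k = d(k).
For k = 244: the divisors are 1, 2, 4, 61, 122, 244.
Count = 6.

6


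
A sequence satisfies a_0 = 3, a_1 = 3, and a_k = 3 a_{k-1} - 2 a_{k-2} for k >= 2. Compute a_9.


The characteristic equation is t^2 - 3 t + 2 = 0, with roots r_1 = 2 and r_2 = 1 (so c_1 = r_1 + r_2, c_2 = -r_1 r_2 as required).
One can use the closed form a_n = A r_1^n + B r_2^n, but direct iteration is more reliable:
a_0 = 3, a_1 = 3, a_2 = 3, a_3 = 3, a_4 = 3, a_5 = 3, a_6 = 3, a_7 = 3, a_8 = 3, a_9 = 3.
So a_9 = 3.

3


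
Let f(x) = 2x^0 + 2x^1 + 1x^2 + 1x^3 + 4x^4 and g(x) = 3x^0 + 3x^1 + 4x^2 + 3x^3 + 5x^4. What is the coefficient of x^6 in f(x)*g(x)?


Cauchy product at x^6:
1*5 + 1*3 + 4*4
= 24

24


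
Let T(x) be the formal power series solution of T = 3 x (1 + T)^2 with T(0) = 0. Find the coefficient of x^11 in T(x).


Apply the Lagrange inversion formula: if T = 3 x * phi(T) with phi(t) = (1 + t)^2, then [x^n] T = 3^n * (1/n) [t^(n-1)] phi(t)^n = 3^n * (1/n) [t^(n-1)] (1 + t)^(2n) = 3^n * (1/n) C(2n, n-1).
Using the identity C(2n, n-1) = C(2n, n) * n / (n+1), the unscaled factor equals C(2n, n) / (n+1) = C_n, the n-th Catalan number.
For n = 11: C_11 = C(22, 11) / 12 = 705432/12 = 58786.
With the 3^11 = 177147 factor, the coefficient is 177147 * 58786 = 10413763542.

10413763542


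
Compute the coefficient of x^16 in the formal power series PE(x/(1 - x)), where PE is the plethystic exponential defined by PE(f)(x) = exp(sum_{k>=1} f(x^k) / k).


For f(x) = x/(1 - x) we have
sum_{k>=1} f(x^k) / k = sum_{k>=1} (1/k) * x^k / (1 - x^k) = sum_{k, m >= 1} x^(k m) / k,
which after exponentiating simplifies to
PE(x/(1 - x)) = prod_{k>=1} 1 / (1 - x^k).
This is the generating function for the partition function p(n), so the coefficient of x^16 is p(16).
Computing p(16) by dynamic programming over parts 1, 2, ..., 16: p(16) = 231.

231


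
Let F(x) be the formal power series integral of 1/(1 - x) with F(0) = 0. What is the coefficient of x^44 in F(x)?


1/(1 - x) = sum_{k>=0} x^k. Integrating termwise and using F(0) = 0 gives
F(x) = sum_{k>=0} x^(k+1) / (k+1) = sum_{m>=1} x^m / m = -ln(1 - x).
So the coefficient of x^44 is 1/44 = 1/44.

1/44


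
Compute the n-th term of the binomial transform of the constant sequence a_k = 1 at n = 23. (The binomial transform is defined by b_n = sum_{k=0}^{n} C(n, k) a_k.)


With a_k = 1 for all k, b_n = sum_{k=0}^{n} C(n, k) = 2^n by the binomial theorem.
For n = 23: 2^23 = 8388608.

8388608


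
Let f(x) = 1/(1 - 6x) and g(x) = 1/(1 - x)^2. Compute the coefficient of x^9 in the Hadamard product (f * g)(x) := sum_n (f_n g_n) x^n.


f has coefficients f_k = 6^k. For g = 1/(1 - x)^2 the coefficient is g_k = C(k + 1, 1) = k + 1. The Hadamard coefficient is (f * g)_k = 6^k * (k + 1).
For k = 9: 6^9 * 10 = 10077696 * 10 = 100776960.

100776960


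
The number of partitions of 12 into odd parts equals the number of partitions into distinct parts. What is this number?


Computing partitions of 12 into odd parts (1, 3, 5, ...):
Using the generating function prod_{k>=0} 1/(1-x^(2k+1)),
the count is 15

15


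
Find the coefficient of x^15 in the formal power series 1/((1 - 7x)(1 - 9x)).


By partial fractions or Cauchy convolution:
The coefficient equals sum_{k=0}^{15} 7^k * 9^(15-k).
= 909893629141120

909893629141120


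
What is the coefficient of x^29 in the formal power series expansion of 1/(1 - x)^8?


The negative binomial / multiset identity is
1/(1 - x)^r = sum_{k>=0} C(k + r - 1, r - 1) x^k.
Here r = 8 and k = 29, so the coefficient is
C(29 + 7, 7) = C(36, 7)
= 8347680

8347680


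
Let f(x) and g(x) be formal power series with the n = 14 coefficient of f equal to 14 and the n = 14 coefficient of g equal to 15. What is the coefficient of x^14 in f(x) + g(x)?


Addition of formal power series is termwise.
The coefficient of x^14 in f + g = 14 + 15
= 29

29


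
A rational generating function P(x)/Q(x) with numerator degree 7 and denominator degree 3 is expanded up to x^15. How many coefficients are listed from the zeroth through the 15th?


Expanding up to x^15 gives the coefficients for x^0, x^1, ..., x^15.
That is 15 + 1 = 16 coefficients in total.

16


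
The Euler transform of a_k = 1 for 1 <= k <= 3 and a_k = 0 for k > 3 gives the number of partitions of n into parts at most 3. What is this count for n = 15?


Partitions of 15 into parts at most 3:
Using generating function (1-x)^(-1)(1-x^2)^(-1)(1-x^3)^(-1),
the coefficient of x^15 = 27

27


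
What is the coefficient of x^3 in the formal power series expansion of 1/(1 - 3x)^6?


The general identity 1/(1 - c x)^r = sum_{k>=0} c^k C(k + r - 1, r - 1) x^k follows by substituting y = c x into 1/(1 - y)^r = sum_{k>=0} C(k + r - 1, r - 1) y^k.
For c = 3, r = 6, k = 3:
3^3 * C(8, 5) = 27 * 56 = 1512.

1512


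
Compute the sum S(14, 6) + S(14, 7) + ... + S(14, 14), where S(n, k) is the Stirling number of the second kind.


By definition, S(n, k) counts partitions of an n-set into exactly k nonempty blocks.
Computing row n = 14 for k = 6..14:
S(14, k): 63436373, 49329280, 20912320, 5135130, 752752, 66066, 3367, 91, 1
Sum = 139635380.

139635380


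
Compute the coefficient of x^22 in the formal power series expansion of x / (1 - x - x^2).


Let f(x) = sum_{k>=0} a_k x^k. Multiplying f(x) * (1 - x - x^2) = x and matching coefficients gives a_0 = 0, a_1 = 1, and a_k = a_{k-1} + a_{k-2} for k >= 2. These are the Fibonacci numbers F_k.
Iterating from F_0 = 0, F_1 = 1:
F_0=0, F_1=1, F_2=1, F_3=2, F_4=3, F_5=5, F_6=8, F_7=13, F_8=21, F_9=34, ...
F_22 = 17711.

17711


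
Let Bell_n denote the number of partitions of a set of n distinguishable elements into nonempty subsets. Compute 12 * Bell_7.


Bell_7 can be computed from the Bell triangle or from Dobinski's identity Bell_n = (1/e) * sum_{k>=0} k^n / k!.
Computing Bell_7 = 877.
Then 12 * 877 = 10524.

10524


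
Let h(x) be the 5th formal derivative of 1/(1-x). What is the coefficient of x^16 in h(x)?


Differentiating 5 times: d^5/dx^5 [1/(1-x)] = 5!/(1-x)^6.
The expansion 1/(1-x)^6 = sum_{k>=0} C(k+5, 5) x^k, so the coefficient of x^n in 5!/(1-x)^6 is 5! * C(n+5, 5).
For n = 16: 120 * C(21, 5) = 120 * 20349 = 2441880

2441880


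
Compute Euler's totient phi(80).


phi(n) counts integers in [1, n] coprime to n. Using the multiplicative formula phi(n) = n * prod_{p | n} (1 - 1/p):
80 = 2^4 * 5, so
phi(80) = 80 * (1 - 1/2) * (1 - 1/5) = 32.

32


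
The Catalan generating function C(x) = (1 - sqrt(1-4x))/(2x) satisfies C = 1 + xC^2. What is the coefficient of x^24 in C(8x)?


Substituting x -> 8x scales the n-th coefficient by 8^n, so [x^24] C(8x) = 8^24 * C_24.
C_24 = C(2*24, 24)/(25) = 32247603683100/25 = 1289904147324.
So 8^24 * 1289904147324 = 4722366482869645213696 * 1289904147324 = 6091400111437406562014936646549504.

6091400111437406562014936646549504


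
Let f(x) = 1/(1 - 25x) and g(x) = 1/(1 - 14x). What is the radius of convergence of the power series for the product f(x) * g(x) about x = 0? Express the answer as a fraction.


The radius of 1/(1 - 25x) is 1/25 (nearest singularity at x = 1/25), and the radius of 1/(1 - 14x) is 1/14.
The product f(x)*g(x) = 1/((1 - 25x)(1 - 14x)) has singularities at both 1/25 and 1/14, so its radius of convergence is the distance to the nearest one:
min(1/25, 1/14) = 1/25.

1/25


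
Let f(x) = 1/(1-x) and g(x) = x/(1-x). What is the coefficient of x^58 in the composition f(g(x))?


First simplify the composition: f(g(x)) = 1/(1 - x/(1-x)) = (1-x)/((1-x) - x) = (1-x)/(1-2x).
Now extract the coefficient. Write (1-x)/(1-2x) = 1/(1-2x) - x/(1-2x).
The coefficient of x^n in 1/(1-2x) is 2^n, and in x/(1-2x) is 2^(n-1) (for n >= 1).
So the coefficient of x^58 is 2^58 - 2^57 = 288230376151711744 - 144115188075855872 = 144115188075855872.

144115188075855872


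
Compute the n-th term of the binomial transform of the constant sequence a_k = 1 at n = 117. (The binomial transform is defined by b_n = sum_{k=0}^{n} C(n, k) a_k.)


With a_k = 1 for all k, b_n = sum_{k=0}^{n} C(n, k) = 2^n by the binomial theorem.
For n = 117: 2^117 = 166153499473114484112975882535043072.

166153499473114484112975882535043072


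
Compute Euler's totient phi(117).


phi(n) counts integers in [1, n] coprime to n. Using the multiplicative formula phi(n) = n * prod_{p | n} (1 - 1/p):
117 = 3^2 * 13, so
phi(117) = 117 * (1 - 1/3) * (1 - 1/13) = 72.

72


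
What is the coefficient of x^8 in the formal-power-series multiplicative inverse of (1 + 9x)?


The inverse is 1/(1 + 9x). Apply the geometric identity 1/(1 - y) = sum_{k>=0} y^k with y = -9x:
1/(1 + 9x) = sum_{k>=0} (-9)^k x^k.
So the coefficient of x^8 is (-9)^8 = 43046721.

43046721


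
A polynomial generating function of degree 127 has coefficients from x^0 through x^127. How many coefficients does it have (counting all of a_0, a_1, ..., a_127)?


A polynomial of degree 127 takes the form a_0 + a_1 x + ... + a_127 x^127.
The number of coefficients is 127 + 1 = 128.

128


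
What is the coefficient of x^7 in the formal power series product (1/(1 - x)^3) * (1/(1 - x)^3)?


Combine the factors: (1/(1 - x)^3) * (1/(1 - x)^3) = 1/(1 - x)^6.
Then use 1/(1 - x)^r = sum_{k>=0} C(k + r - 1, r - 1) x^k with r = 6 and k = 7:
C(12, 5) = 792.

792


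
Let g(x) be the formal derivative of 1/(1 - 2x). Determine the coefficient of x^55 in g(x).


Differentiate termwise: d/dx sum_{k>=0} 2^k x^k = sum_{k>=1} k 2^k x^(k-1) = sum_{j>=0} (j+1) 2^(j+1) x^j.
Equivalently, d/dx [1/(1 - 2x)] = 2/(1 - 2x)^2.
For j = 55: 56 * 2^56 = 56 * 72057594037927936 = 4035225266123964416.

4035225266123964416


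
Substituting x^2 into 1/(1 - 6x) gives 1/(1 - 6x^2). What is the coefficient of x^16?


The coefficient of x^(2m) in 1/(1 - 6x^2) is 6^m.
With n = 16 = 2*8, the coefficient is 6^8 = 1679616.

1679616


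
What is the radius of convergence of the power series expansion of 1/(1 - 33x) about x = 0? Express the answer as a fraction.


Expanding 1/(1 - 33x) = sum_{k>=0} 33^k x^k, the series converges when |33x| < 1, i.e., |x| < 1/33.
So the radius of convergence is 1/33 = 1/33.

1/33


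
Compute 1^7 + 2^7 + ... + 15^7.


This power sum has a closed form given by Faulhaber's formula
sum_{k=1}^{m} k^p = (1 / (p + 1)) * sum_{j=0}^{p} C(p + 1, j) B_j m^(p + 1 - j),
but for small m direct computation is fastest:
1 + 128 + 2187 + 16384 + 78125 + 279936 + 823543 + 2097152 + 4782969 + 10000000 + 19487171 + 35831808 + 62748517 + 105413504 + 170859375 = 412420800.

412420800


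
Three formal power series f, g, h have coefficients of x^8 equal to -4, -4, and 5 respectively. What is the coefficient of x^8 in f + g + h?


Series addition is componentwise:
-4 + -4 + 5
= -3

-3


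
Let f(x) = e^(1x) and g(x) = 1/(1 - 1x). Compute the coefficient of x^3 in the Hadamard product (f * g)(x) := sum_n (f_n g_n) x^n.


Expanding: f_k = 1^k/k! (from e^(1x)) and g_k = 1^k (from 1/(1 - 1x)). So the Hadamard coefficient (f * g)_k = 1^k 1^k / k! = (1)^k / k!.
For k = 3: 1^3/3! = 1/6 = 1/6.

1/6


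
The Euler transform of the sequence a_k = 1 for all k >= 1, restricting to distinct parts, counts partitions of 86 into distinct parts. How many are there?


Partitions of 86 into distinct parts can be computed via generating function.
Product (1+x)(1+x^2)(1+x^3)...
The coefficient of x^86 = 133184

133184


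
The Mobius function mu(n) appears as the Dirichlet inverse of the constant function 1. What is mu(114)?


114 = 2 * 3 * 19 (all distinct primes).
mu(114) = (-1)^3 = -1

-1


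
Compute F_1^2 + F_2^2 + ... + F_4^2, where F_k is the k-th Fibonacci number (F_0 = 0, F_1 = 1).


There is a standard identity sum_{k=0}^{N} F_k^2 = F_N * F_{N+1} (proved inductively from the telescoping relation F_k^2 = F_k F_{k+1} - F_{k-1} F_k). Then
sum_{k=1}^{4} F_k^2 = F_4 F_5 - F_0 F_1.
Computing: F_4 = 3, F_5 = 5, F_0 = 0, F_1 = 1.
Sum = 3 * 5 - 0 * 1 = 15.

15


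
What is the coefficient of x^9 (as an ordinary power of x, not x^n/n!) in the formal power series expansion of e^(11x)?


The exponential series is e^y = sum_{k>=0} y^k / k!. Substituting y = 11x gives
e^(11x) = sum_{k>=0} 11^k x^k / k!.
So the coefficient of x^n is a^n/n! with a = 11, n = 9:
11^9 / 9! = 2357947691/362880 = 2357947691/362880

2357947691/362880


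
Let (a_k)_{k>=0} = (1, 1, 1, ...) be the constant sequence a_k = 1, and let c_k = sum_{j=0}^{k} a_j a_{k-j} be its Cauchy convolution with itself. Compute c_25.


Since a_j = 1 for all j >= 0, the convolution sum becomes
c_k = sum_{j=0}^{k} 1 * 1 = 1 * (k + 1).
Equivalently, the generating function of (a_k) is 1/(1 - x) and its square is 1/(1 - x)^2 = sum_{k>=0} 1(k + 1) x^k.
For k = 25: 1 * 26 = 26.

26


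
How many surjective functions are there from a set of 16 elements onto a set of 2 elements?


By inclusion-exclusion on which target elements are missed, the number of surjections from an n-set onto a k-set is
surj(n, k) = sum_{j=0}^{k} (-1)^j C(k, j) (k - j)^n.
Equivalently surj(n, k) = k! * S(n, k), where S(n, k) is the Stirling number of the second kind.
For n = 16, k = 2:
S(16, 2) = 32767, so
surj = 2! * 32767 = 2 * 32767 = 65534.

65534


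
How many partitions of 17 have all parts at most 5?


Using the generating function (1-x)^(-1)(1-x^2)^(-1)...(1-x^5)^(-1),
the coefficient of x^17 counts these restricted partitions.
Result = 119

119


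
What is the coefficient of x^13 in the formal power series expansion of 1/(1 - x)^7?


The negative binomial / multiset identity is
1/(1 - x)^r = sum_{k>=0} C(k + r - 1, r - 1) x^k.
Here r = 7 and k = 13, so the coefficient is
C(13 + 6, 6) = C(19, 6)
= 27132

27132


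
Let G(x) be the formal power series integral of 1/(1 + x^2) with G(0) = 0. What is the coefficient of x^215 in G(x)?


1/(1 + x^2) = sum_{j>=0} (-1)^j x^(2j). Integrating termwise with G(0) = 0:
G(x) = sum_{j>=0} (-1)^j x^(2j+1) / (2j+1) = arctan(x).
Only odd powers are nonzero. For x^215 write 215 = 2*107 + 1, giving
(-1)^107 / 215 = -1/215 = -1/215.

-1/215


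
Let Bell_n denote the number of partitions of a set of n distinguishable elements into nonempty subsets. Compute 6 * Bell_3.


Bell_3 can be computed from the Bell triangle or from Dobinski's identity Bell_n = (1/e) * sum_{k>=0} k^n / k!.
Computing Bell_3 = 5.
Then 6 * 5 = 30.

30


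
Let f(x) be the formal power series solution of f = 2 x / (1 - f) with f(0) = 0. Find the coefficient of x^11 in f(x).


Apply Lagrange inversion: f = 2 x * phi(f) with phi(t) = 1/(1 - t), so
[x^n] f = 2^n * (1/n) [t^(n-1)] phi(t)^n = 2^n * (1/n) [t^(n-1)] (1 - t)^(-n) = 2^n * (1/n) C(2n - 2, n - 1) = 2^n * C_{n-1}.
For n = 11: C_10 = C(20, 10) / 11 = 184756/11 = 16796.
With the 2^11 = 2048 factor, the coefficient is 2048 * 16796 = 34398208.

34398208


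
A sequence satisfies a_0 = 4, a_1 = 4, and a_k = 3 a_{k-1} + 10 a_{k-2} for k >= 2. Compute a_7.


The characteristic equation is t^2 - 3 t - 10 = 0, with roots r_1 = 5 and r_2 = -2 (so c_1 = r_1 + r_2, c_2 = -r_1 r_2 as required).
One can use the closed form a_n = A r_1^n + B r_2^n, but direct iteration is more reliable:
a_0 = 4, a_1 = 4, a_2 = 52, a_3 = 196, a_4 = 1108, a_5 = 5284, a_6 = 26932, a_7 = 133636.
So a_7 = 133636.

133636


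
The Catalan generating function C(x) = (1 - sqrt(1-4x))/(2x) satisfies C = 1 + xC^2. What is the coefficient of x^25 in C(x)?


Substituting x -> x scales the n-th coefficient by 1, so [x^25] C(x) = C_25.
C_25 = C(2*25, 25)/(26) = 126410606437752/26 = 4861946401452.
= 4861946401452.

4861946401452


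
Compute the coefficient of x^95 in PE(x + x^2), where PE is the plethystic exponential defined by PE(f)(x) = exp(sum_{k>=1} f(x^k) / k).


With f(x) = x + x^2, the exponent is sum_{k>=1} (x^k + x^(2k)) / k = -ln(1 - x) - ln(1 - x^2). Exponentiating:
PE(x + x^2) = 1 / ((1 - x)(1 - x^2)).
This is the generating function for partitions of n into parts of size 1 or 2. The number of 2's can be any j in 0..47, and the rest are 1's, so
[x^95] = floor(95/2) + 1 = 48.

48


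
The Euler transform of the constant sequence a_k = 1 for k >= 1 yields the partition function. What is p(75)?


The Euler transform converts the sequence a_k = 1 into the number of integer partitions.
Using the recurrence or dynamic programming:
p(75) = 8118264

8118264


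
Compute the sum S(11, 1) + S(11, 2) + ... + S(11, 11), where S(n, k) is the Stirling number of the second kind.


By definition, S(n, k) counts partitions of an n-set into exactly k nonempty blocks.
Computing row n = 11 for k = 1..11:
S(11, k): 1, 1023, 28501, 145750, 246730, 179487, 63987, 11880, 1155, 55, 1
Sum = 678570. (This equals Bell_11 since the sum runs over all k.)

678570


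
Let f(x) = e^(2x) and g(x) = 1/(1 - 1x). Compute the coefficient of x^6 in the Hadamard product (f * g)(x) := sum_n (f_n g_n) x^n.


Expanding: f_k = 2^k/k! (from e^(2x)) and g_k = 1^k (from 1/(1 - 1x)). So the Hadamard coefficient (f * g)_k = 2^k 1^k / k! = (2)^k / k!.
For k = 6: 2^6/6! = 64/720 = 4/45.

4/45


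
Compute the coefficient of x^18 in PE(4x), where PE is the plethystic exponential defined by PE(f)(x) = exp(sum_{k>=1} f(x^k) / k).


With f(x) = 4x, the exponent is sum_{k>=1} 4 x^k / k = 4 * (-ln(1 - x)). Exponentiating:
PE(4x) = exp(-4 ln(1 - x)) = 1/(1 - x)^4.
By the negative binomial expansion, [x^n] 1/(1 - x)^4 = C(n + 3, 3).
For n = 18: C(21, 3) = 1330.

1330


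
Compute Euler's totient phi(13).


phi(n) counts integers in [1, n] coprime to n. Using the multiplicative formula phi(n) = n * prod_{p | n} (1 - 1/p):
13 = 13, so
phi(13) = 13 * (1 - 1/13) = 12.

12


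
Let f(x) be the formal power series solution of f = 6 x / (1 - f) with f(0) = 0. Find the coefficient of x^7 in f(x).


Apply Lagrange inversion: f = 6 x * phi(f) with phi(t) = 1/(1 - t), so
[x^n] f = 6^n * (1/n) [t^(n-1)] phi(t)^n = 6^n * (1/n) [t^(n-1)] (1 - t)^(-n) = 6^n * (1/n) C(2n - 2, n - 1) = 6^n * C_{n-1}.
For n = 7: C_6 = C(12, 6) / 7 = 924/7 = 132.
With the 6^7 = 279936 factor, the coefficient is 279936 * 132 = 36951552.

36951552


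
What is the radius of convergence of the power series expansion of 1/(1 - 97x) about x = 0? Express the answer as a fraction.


Expanding 1/(1 - 97x) = sum_{k>=0} 97^k x^k, the series converges when |97x| < 1, i.e., |x| < 1/97.
So the radius of convergence is 1/97 = 1/97.

1/97


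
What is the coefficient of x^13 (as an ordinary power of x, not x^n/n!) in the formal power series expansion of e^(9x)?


The exponential series is e^y = sum_{k>=0} y^k / k!. Substituting y = 9x gives
e^(9x) = sum_{k>=0} 9^k x^k / k!.
So the coefficient of x^n is a^n/n! with a = 9, n = 13:
9^13 / 13! = 2541865828329/6227020800 = 10460353203/25625600

10460353203/25625600


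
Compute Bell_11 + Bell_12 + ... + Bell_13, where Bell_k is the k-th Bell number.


Recall Bell_k counts set partitions of a k-set (with Bell_0 = 1 by convention).
Bell_11 through Bell_13: 678570, 4213597, 27644437
Sum = 678570 + 4213597 + 27644437 = 32536604.

32536604


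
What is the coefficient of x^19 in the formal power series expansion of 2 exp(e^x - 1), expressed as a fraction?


exp(e^x - 1) is the exponential generating function for the Bell numbers Bell_k: exp(e^x - 1) = sum_{k>=0} Bell_k x^k / k!.
So the coefficient of x^19 in 2 exp(e^x - 1) is 2 Bell_19 / 19!.
Computing: Bell_19 = 5832742205057 and 19! = 121645100408832000, giving
2 * 5832742205057/121645100408832000 = 5832742205057/60822550204416000.

5832742205057/60822550204416000


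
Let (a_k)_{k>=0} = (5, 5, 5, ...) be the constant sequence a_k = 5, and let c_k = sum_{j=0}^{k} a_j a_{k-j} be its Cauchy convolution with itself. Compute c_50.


Since a_j = 5 for all j >= 0, the convolution sum becomes
c_k = sum_{j=0}^{k} 5 * 5 = 25 * (k + 1).
Equivalently, the generating function of (a_k) is 5/(1 - x) and its square is 25/(1 - x)^2 = sum_{k>=0} 25(k + 1) x^k.
For k = 50: 25 * 51 = 1275.

1275


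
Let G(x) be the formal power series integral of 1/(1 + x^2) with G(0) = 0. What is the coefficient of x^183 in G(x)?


1/(1 + x^2) = sum_{j>=0} (-1)^j x^(2j). Integrating termwise with G(0) = 0:
G(x) = sum_{j>=0} (-1)^j x^(2j+1) / (2j+1) = arctan(x).
Only odd powers are nonzero. For x^183 write 183 = 2*91 + 1, giving
(-1)^91 / 183 = -1/183 = -1/183.

-1/183


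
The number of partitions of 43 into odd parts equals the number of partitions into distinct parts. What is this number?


Computing partitions of 43 into odd parts (1, 3, 5, ...):
Using the generating function prod_{k>=0} 1/(1-x^(2k+1)),
the count is 1610

1610


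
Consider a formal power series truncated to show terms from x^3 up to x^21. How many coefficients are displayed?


From x^3 to x^21 inclusive, the count is 21 - 3 + 1 = 19.

19


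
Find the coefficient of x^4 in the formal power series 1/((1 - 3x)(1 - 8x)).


By partial fractions or Cauchy convolution:
The coefficient equals sum_{k=0}^{4} 3^k * 8^(4-k).
= 6505

6505


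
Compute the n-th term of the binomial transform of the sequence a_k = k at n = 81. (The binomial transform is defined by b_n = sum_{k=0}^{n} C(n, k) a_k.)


With a_k = k, b_n = sum_{k=0}^{n} C(n, k) k. Using k * C(n, k) = n * C(n-1, k-1) gives b_n = n * sum_{k>=1} C(n-1, k-1) = n * 2^(n-1).
For n = 81: 81 * 2^80 = 81 * 1208925819614629174706176 = 97922991388784963151200256.

97922991388784963151200256


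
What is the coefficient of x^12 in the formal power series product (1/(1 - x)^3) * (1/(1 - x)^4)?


Combine the factors: (1/(1 - x)^3) * (1/(1 - x)^4) = 1/(1 - x)^7.
Then use 1/(1 - x)^r = sum_{k>=0} C(k + r - 1, r - 1) x^k with r = 7 and k = 12:
C(18, 6) = 18564.

18564


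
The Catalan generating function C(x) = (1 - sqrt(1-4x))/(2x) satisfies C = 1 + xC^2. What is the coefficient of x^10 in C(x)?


Substituting x -> x scales the n-th coefficient by 1, so [x^10] C(x) = C_10.
C_10 = C(2*10, 10)/(11) = 184756/11 = 16796.
= 16796.

16796


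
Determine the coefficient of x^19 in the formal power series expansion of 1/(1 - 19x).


The geometric series identity gives 1/(1 - c x) = sum_{k>=0} c^k x^k, so the coefficient of x^k is c^k.
Here c = 19 and k = 19.
Computing: 19^19 = 1978419655660313589123979

1978419655660313589123979


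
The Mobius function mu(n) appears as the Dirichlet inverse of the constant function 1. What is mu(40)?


40 has a squared prime factor, so mu(40) = 0.
Factorization reveals a repeated prime.

0


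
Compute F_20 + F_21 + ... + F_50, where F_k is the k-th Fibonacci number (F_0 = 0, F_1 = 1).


Use the identity sum_{k=0}^{N} F_k = F_{N+2} - 1 (which follows from F_{k+2} - F_{k+1} = F_k). Then
sum_{k=20}^{50} F_k = (F_{52} - 1) - (F_{21} - 1) = F_{52} - F_{21}.
Computing: F_{52} = 32951280099, F_{21} = 10946, so
Sum = 32951280099 - 10946 = 32951269153.

32951269153


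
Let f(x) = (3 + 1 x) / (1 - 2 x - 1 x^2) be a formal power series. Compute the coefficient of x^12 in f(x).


Write f(x) = sum_{k>=0} a_k x^k. Multiplying both sides by 1 - 2 x - 1 x^2 gives
(1 - 2 x - 1 x^2) sum_{k>=0} a_k x^k = 3 + 1 x.
Matching coefficients:
 x^0: a_0 = 3
 x^1: a_1 - 2 a_0 = 1  =>  a_1 = 2*3 + 1 = 7
 x^k (k >= 2): a_k = 2 a_{k-1} + 1 a_{k-2}.
Iterating: a_2 = 17, a_3 = 41, a_4 = 99, a_5 = 239, a_6 = 577, a_7 = 1393, a_8 = 3363, a_9 = 8119, a_10 = 19601, a_11 = 47321, a_12 = 114243.
So the coefficient of x^12 is 114243.

114243


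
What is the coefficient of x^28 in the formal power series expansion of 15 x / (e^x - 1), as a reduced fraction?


The exponential generating function for Bernoulli numbers is
x / (e^x - 1) = sum_{k>=0} B_k x^k / k!.
So the coefficient of x^28 in 15 x / (e^x - 1) is 15 B_28 / 28!.
Computing: B_28 = -23749461029/870, 28! = 304888344611713860501504000000, giving
15 * -23749461029/870 / 304888344611713860501504000000 = -3392780147/2526217712497057701298176000000.

-3392780147/2526217712497057701298176000000


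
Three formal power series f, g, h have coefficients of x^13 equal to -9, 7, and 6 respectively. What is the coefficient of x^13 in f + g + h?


Series addition is componentwise:
-9 + 7 + 6
= 4

4


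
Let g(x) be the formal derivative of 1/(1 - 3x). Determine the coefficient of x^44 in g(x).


Differentiate termwise: d/dx sum_{k>=0} 3^k x^k = sum_{k>=1} k 3^k x^(k-1) = sum_{j>=0} (j+1) 3^(j+1) x^j.
Equivalently, d/dx [1/(1 - 3x)] = 3/(1 - 3x)^2.
For j = 44: 45 * 3^45 = 45 * 2954312706550833698643 = 132944071794787516438935.

132944071794787516438935


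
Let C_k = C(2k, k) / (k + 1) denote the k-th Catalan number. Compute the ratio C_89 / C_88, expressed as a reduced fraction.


Using C_k = (2k)! / (k! (k+1)!), the ratio C_{k+1}/C_k simplifies to
C_{k+1}/C_k = [(2k+2)! / ((k+1)! (k+2)!)] * [k! (k+1)! / (2k)!]
 = (2k+2)(2k+1) / ((k+1)(k+2)) = 2(2k+1) / (k+2).
For k = 88: 2(2*88 + 1) / (88 + 2) = 354/90 = 59/15.

59/15


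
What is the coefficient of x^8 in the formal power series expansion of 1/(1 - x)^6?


The negative binomial / multiset identity is
1/(1 - x)^r = sum_{k>=0} C(k + r - 1, r - 1) x^k.
Here r = 6 and k = 8, so the coefficient is
C(8 + 5, 5) = C(13, 5)
= 1287

1287


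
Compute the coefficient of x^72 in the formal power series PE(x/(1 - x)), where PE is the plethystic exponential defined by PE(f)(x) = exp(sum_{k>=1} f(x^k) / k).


For f(x) = x/(1 - x) we have
sum_{k>=1} f(x^k) / k = sum_{k>=1} (1/k) * x^k / (1 - x^k) = sum_{k, m >= 1} x^(k m) / k,
which after exponentiating simplifies to
PE(x/(1 - x)) = prod_{k>=1} 1 / (1 - x^k).
This is the generating function for the partition function p(n), so the coefficient of x^72 is p(72).
Computing p(72) by dynamic programming over parts 1, 2, ..., 72: p(72) = 5392783.

5392783


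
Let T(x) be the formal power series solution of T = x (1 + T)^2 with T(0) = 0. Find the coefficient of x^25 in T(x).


Apply the Lagrange inversion formula: if T = x * phi(T) with phi(t) = (1 + t)^2, then [x^n] T = (1/n) [t^(n-1)] phi(t)^n = (1/n) [t^(n-1)] (1 + t)^(2n) = (1/n) C(2n, n-1).
Using the identity C(2n, n-1) = C(2n, n) * n / (n+1), the unscaled factor equals C(2n, n) / (n+1) = C_n, the n-th Catalan number.
For n = 25: C_25 = C(50, 25) / 26 = 126410606437752/26 = 4861946401452 = 4861946401452.

4861946401452


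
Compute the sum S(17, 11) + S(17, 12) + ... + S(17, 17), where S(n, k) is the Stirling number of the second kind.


By definition, S(n, k) counts partitions of an n-set into exactly k nonempty blocks.
Computing row n = 17 for k = 11..17:
S(17, k): 512060978, 62022324, 4910178, 249900, 7820, 136, 1
Sum = 579251337.

579251337


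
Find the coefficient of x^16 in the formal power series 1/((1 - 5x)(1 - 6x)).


By partial fractions or Cauchy convolution:
The coefficient equals sum_{k=0}^{16} 5^k * 6^(16-k).
= 16163719991611

16163719991611


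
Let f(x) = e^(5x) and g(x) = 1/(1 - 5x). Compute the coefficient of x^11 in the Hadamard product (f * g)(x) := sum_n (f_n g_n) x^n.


Expanding: f_k = 5^k/k! (from e^(5x)) and g_k = 5^k (from 1/(1 - 5x)). So the Hadamard coefficient (f * g)_k = 5^k 5^k / k! = (25)^k / k!.
For k = 11: 25^11/11! = 2384185791015625/39916800 = 95367431640625/1596672.

95367431640625/1596672


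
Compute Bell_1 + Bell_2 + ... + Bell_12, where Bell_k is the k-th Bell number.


Recall Bell_k counts set partitions of a k-set (with Bell_0 = 1 by convention).
Bell_1 through Bell_12: 1, 2, 5, 15, 52, 203, 877, 4140, 21147, 115975, 678570, 4213597
Sum = 1 + 2 + 5 + 15 + 52 + 203 + 877 + 4140 + 21147 + 115975 + 678570 + 4213597 = 5034584.

5034584


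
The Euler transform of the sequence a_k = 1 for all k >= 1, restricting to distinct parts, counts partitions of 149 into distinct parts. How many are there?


Partitions of 149 into distinct parts can be computed via generating function.
Product (1+x)(1+x^2)(1+x^3)...
The coefficient of x^149 = 18108418

18108418


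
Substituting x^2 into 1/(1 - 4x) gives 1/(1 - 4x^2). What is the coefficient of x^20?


The coefficient of x^(2m) in 1/(1 - 4x^2) is 4^m.
With n = 20 = 2*10, the coefficient is 4^10 = 1048576.

1048576


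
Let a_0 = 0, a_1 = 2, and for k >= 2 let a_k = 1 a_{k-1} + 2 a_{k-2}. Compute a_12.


Iterating the recurrence forward:
a_0 = 0
a_1 = 2
a_2 = 1*2 + 2*0 = 2
a_3 = 1*2 + 2*2 = 6
a_4 = 1*6 + 2*2 = 10
a_5 = 1*10 + 2*6 = 22
a_6 = 1*22 + 2*10 = 42
a_7 = 1*42 + 2*22 = 86
a_8 = 1*86 + 2*42 = 170
a_9 = 1*170 + 2*86 = 342
a_10 = 1*342 + 2*170 = 682
a_11 = 1*682 + 2*342 = 1366
a_12 = 1*1366 + 2*682 = 2730
So a_12 = 2730.

2730


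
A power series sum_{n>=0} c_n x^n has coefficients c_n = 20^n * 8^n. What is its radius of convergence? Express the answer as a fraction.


By the root test (Cauchy-Hadamard), the radius is R = 1 / limsup_n |c_n|^(1/n).
Here |c_n|^(1/n) = (20^n * 8^n)^(1/n) = 20 * 8 = 160 for all n.
So R = 1/160 = 1/160.

1/160


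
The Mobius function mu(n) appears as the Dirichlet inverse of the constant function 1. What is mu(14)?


14 = 2 * 7 (all distinct primes).
mu(14) = (-1)^2 = 1

1


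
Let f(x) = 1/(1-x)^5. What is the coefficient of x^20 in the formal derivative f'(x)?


Differentiate: d/dx [ 1/(1-x)^r ] = r / (1-x)^(r+1).
Here r = 5, so f'(x) = 5 / (1-x)^6.
The expansion of 1/(1-x)^(r+1) has coefficient of x^n equal to C(n+r, r).
So the coefficient of x^20 in f'(x) is
5 * C(25, 5) = 5 * 53130 = 265650

265650


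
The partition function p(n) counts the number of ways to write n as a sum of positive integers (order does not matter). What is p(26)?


Using the generating function prod_{k>=1} 1/(1-x^k), we compute p(26).
By dynamic programming over parts 1 through 26:
p(26) = 2436

2436


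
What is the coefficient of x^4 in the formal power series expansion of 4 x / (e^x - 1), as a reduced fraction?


The exponential generating function for Bernoulli numbers is
x / (e^x - 1) = sum_{k>=0} B_k x^k / k!.
So the coefficient of x^4 in 4 x / (e^x - 1) is 4 B_4 / 4!.
Computing: B_4 = -1/30, 4! = 24, giving
4 * -1/30 / 24 = -1/180.

-1/180


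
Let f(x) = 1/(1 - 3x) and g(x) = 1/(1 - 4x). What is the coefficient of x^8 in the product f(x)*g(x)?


The coefficient of x^n in f*g is the Cauchy product: sum_{k=0}^{n} a^k * b^(n-k).
With a=3, b=4, n=8:
sum_{k=0}^{8} 3^k * 4^(8-k)
= 242461

242461


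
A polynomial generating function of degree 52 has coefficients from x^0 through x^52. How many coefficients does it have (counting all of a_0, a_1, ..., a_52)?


A polynomial of degree 52 takes the form a_0 + a_1 x + ... + a_52 x^52.
The number of coefficients is 52 + 1 = 53.

53


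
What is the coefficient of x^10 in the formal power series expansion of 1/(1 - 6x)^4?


The general identity 1/(1 - c x)^r = sum_{k>=0} c^k C(k + r - 1, r - 1) x^k follows by substituting y = c x into 1/(1 - y)^r = sum_{k>=0} C(k + r - 1, r - 1) y^k.
For c = 6, r = 4, k = 10:
6^10 * C(13, 3) = 60466176 * 286 = 17293326336.

17293326336


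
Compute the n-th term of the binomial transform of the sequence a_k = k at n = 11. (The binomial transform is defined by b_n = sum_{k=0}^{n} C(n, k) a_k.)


With a_k = k, b_n = sum_{k=0}^{n} C(n, k) k. Using k * C(n, k) = n * C(n-1, k-1) gives b_n = n * sum_{k>=1} C(n-1, k-1) = n * 2^(n-1).
For n = 11: 11 * 2^10 = 11 * 1024 = 11264.

11264


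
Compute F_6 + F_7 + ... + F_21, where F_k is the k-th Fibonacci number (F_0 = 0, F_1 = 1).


Use the identity sum_{k=0}^{N} F_k = F_{N+2} - 1 (which follows from F_{k+2} - F_{k+1} = F_k). Then
sum_{k=6}^{21} F_k = (F_{23} - 1) - (F_{7} - 1) = F_{23} - F_{7}.
Computing: F_{23} = 28657, F_{7} = 13, so
Sum = 28657 - 13 = 28644.

28644


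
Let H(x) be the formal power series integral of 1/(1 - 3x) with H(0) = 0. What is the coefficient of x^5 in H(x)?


1/(1 - 3x) = sum_{k>=0} 3^k x^k. Integrating termwise with H(0) = 0:
H(x) = sum_{k>=0} 3^k x^(k+1) / (k+1) = sum_{m>=1} 3^(m-1) x^m / m.
For m = 5: 3^4/5 = 81/5 = 81/5.

81/5


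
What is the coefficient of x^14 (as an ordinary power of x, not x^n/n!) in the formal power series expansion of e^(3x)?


The exponential series is e^y = sum_{k>=0} y^k / k!. Substituting y = 3x gives
e^(3x) = sum_{k>=0} 3^k x^k / k!.
So the coefficient of x^n is a^n/n! with a = 3, n = 14:
3^14 / 14! = 4782969/87178291200 = 19683/358758400

19683/358758400


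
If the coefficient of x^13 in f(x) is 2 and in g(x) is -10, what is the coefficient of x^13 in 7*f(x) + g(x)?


Scalar multiplication scales coefficients: 7 * 2 = 14.
Then add the g coefficient: 14 + -10
= 4

4
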